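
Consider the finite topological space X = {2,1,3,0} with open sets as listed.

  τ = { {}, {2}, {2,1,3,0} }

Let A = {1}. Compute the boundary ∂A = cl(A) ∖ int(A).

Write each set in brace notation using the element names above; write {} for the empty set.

{1,3,0}

U open, U⊆A: {}. int(A) = ⋃ = {}
X∖A={2,3,0}, int(X∖A)={2}, hence cl(A)={1,3,0}
∂A: remove int from cl → {1,3,0}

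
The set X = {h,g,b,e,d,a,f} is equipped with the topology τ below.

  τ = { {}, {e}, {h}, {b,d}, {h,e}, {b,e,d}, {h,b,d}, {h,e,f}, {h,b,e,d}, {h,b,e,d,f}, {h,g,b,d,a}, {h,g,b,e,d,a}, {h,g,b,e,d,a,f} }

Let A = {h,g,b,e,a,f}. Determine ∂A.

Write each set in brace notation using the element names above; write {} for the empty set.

opens ⊆ A: {}, {e}, {h}, {h,e}, {h,e,f}; union → int = {h,e,f}
complement {d}; its interior {}; cl(A) = X∖{} = {h,g,b,e,d,a,f}
boundary = {h,g,b,e,d,a,f} ∖ {h,e,f} = {g,b,d,a}

{g,b,d,a}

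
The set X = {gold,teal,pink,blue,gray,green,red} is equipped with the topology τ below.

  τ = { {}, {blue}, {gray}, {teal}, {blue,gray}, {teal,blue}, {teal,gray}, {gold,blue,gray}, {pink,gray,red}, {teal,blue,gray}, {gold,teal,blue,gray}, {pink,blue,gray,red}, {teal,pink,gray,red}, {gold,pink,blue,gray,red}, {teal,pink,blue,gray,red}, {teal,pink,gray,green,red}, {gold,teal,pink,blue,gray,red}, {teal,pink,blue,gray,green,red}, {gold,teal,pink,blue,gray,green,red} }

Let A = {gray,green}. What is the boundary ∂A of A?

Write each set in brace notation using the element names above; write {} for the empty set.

{gold,pink,green,red}

opens ⊆ A: {}, {gray}; union → int = {gray}
complement {gold,teal,pink,blue,red}; its interior {teal,blue}; cl(A) = X∖{teal,blue} = {gold,pink,gray,green,red}
boundary = {gold,pink,gray,green,red} ∖ {gray} = {gold,pink,green,red}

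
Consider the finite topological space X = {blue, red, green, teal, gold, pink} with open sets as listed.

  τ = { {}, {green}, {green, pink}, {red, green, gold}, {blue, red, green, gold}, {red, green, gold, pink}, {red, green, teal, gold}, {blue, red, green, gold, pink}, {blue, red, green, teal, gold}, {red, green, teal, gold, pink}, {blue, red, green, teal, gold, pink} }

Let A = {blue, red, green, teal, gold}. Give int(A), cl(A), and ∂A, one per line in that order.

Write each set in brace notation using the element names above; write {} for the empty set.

opens ⊆ A: {}, {green}, {red, green, gold}, {blue, red, green, gold}, {red, green, teal, gold}, {blue, red, green, teal, gold}; union → int = {blue, red, green, teal, gold}
complement {pink}; its interior {}; cl(A) = X∖{} = {blue, red, green, teal, gold, pink}
boundary = {blue, red, green, teal, gold, pink} ∖ {blue, red, green, teal, gold} = {pink}

int(A) = {blue, red, green, teal, gold}
cl(A)  = {blue, red, green, teal, gold, pink}
∂A     = {pink}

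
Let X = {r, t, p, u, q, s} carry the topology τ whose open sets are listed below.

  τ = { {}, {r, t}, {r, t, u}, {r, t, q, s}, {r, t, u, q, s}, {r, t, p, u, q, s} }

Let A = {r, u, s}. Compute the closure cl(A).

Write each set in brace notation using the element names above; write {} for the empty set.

{r, t, p, u, q, s}

closure: X∖int(X∖A) = X∖{} = {r, t, p, u, q, s}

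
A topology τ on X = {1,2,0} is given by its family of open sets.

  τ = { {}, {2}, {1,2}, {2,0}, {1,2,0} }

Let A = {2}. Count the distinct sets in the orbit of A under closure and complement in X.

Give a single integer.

closure: X∖int(X∖A) = X∖{} = {1,2,0}
Let k=closure and c=complement:
  1. A     = {2}
  2. kA    = {1,2,0}
  3. cA    = {1,0}
  4. ckA   = {}
— saturated at 4

4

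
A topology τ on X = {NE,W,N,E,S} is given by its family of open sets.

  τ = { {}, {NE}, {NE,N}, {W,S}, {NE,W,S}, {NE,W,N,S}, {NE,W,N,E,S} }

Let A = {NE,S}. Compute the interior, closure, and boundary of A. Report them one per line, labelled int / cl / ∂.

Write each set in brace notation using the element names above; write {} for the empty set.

interior: largest open inside A is {NE} (from {}, {NE})
cl via duality: int({W,N,E}) = {}, so X∖{} = {NE,W,N,E,S}
cl∖int = {W,N,E,S}

int(A) = {NE}
cl(A)  = {NE,W,N,E,S}
∂A     = {W,N,E,S}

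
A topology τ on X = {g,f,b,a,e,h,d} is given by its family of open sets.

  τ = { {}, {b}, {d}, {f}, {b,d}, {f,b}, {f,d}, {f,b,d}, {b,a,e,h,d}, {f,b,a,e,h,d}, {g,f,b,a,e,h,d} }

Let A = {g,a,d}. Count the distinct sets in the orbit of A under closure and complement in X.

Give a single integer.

6

cl via duality: int({f,b,e,h}) = {f,b}, so X∖{f,b} = {g,a,e,h,d}
Write k for closure, c for complement:
  1. A     = {g,a,d}
  2. kA    = {g,a,e,h,d}
  3. cA    = {f,b,e,h}
  4. ckA   = {f,b}
  5. kcA   = {g,f,b,a,e,h}
  6. ckcA  = {d}
applying k or c yields no new set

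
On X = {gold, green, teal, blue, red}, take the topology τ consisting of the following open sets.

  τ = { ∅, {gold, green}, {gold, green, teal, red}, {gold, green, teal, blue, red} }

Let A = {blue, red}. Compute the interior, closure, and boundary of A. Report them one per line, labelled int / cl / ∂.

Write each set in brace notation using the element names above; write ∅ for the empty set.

opens ⊆ A: ∅; union → int = ∅
complement {gold, green, teal}; its interior {gold, green}; cl(A) = X∖{gold, green} = {teal, blue, red}
boundary = {teal, blue, red} ∖ ∅ = {teal, blue, red}

int(A) = ∅
cl(A)  = {teal, blue, red}
∂A     = {teal, blue, red}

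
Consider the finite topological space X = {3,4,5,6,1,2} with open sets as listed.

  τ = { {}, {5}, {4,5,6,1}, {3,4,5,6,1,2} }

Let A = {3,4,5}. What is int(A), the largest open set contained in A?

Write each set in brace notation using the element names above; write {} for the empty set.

interior: largest open inside A is {5} (from {}, {5})

{5}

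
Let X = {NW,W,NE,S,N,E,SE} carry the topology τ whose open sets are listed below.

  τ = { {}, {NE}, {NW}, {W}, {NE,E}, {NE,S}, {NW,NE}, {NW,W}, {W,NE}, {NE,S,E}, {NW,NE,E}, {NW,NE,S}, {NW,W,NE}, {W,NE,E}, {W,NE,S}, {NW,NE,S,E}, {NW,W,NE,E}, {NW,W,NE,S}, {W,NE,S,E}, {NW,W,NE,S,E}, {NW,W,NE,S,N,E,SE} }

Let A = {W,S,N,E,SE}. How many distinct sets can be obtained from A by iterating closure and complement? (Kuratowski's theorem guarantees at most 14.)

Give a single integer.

complement {NW,NE}; its interior {NW,NE}; cl(A) = X∖{NW,NE} = {W,S,N,E,SE}
With k = closure, c = complement:
  1. A     = {W,S,N,E,SE}
  2. cA    = {NW,NE}
  3. kcA   = {NW,NE,S,N,E,SE}
  4. ckcA  = {W}
  5. kckcA = {W,N,SE}
  6. ckckcA = {NW,NE,S,E}
k, c of each give nothing new

6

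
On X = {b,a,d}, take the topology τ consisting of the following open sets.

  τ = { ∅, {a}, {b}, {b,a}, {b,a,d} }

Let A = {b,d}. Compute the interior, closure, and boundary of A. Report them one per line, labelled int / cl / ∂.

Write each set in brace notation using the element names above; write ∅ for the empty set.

int(A) = {b}
cl(A)  = {b,d}
∂A     = {d}

opens ⊆ A: ∅, {b}; union → int = {b}
complement {a}; its interior {a}; cl(A) = X∖{a} = {b,d}
boundary = {b,d} ∖ {b} = {d}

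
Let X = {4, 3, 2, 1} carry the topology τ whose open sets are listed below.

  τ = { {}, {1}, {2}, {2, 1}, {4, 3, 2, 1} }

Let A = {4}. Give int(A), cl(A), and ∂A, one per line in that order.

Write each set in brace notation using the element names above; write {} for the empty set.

int(A) = {}
cl(A)  = {4, 3}
∂A     = {4, 3}

U open, U⊆A: {}. int(A) = ⋃ = {}
X∖A={3, 2, 1}, int(X∖A)={2, 1}, hence cl(A)={4, 3}
∂A: remove int from cl → {4, 3}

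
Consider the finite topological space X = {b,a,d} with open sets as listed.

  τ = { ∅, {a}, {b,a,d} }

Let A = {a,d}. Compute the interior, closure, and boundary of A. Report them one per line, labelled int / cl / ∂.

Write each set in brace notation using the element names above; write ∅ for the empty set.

int(A) = {a}
cl(A)  = {b,a,d}
∂A     = {b,d}

interior: largest open inside A is {a} (from ∅, {a})
cl via duality: int({b}) = ∅, so X∖∅ = {b,a,d}
cl∖int = {b,d}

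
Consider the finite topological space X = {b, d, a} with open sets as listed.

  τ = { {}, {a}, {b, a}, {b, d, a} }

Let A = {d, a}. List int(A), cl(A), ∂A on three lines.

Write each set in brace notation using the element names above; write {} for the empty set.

interior: largest open inside A is {a} (from {}, {a})
cl via duality: int({b}) = {}, so X∖{} = {b, d, a}
cl∖int = {b, d}

int(A) = {a}
cl(A)  = {b, d, a}
∂A     = {b, d}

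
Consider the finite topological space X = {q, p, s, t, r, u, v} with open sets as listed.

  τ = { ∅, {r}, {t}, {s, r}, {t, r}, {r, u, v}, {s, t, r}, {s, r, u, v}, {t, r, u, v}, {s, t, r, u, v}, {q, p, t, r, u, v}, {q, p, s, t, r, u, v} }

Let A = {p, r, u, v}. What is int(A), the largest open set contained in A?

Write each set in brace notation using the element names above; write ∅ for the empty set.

{r, u, v}

open subsets of A: ∅, {r}, {r, u, v}; so int(A) = {r, u, v}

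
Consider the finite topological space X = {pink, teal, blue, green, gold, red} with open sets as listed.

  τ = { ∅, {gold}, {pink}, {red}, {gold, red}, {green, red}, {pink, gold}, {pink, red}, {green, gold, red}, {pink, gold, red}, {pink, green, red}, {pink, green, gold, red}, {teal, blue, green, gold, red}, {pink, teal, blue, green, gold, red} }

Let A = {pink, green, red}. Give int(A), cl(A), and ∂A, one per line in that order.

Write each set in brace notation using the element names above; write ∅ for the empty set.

int(A) = {pink, green, red}
cl(A)  = {pink, teal, blue, green, red}
∂A     = {teal, blue}

open subsets of A: ∅, {red}, {pink}, {green, red}, {pink, red}, {pink, green, red}; so int(A) = {pink, green, red}
closure: X∖int(X∖A) = X∖{gold} = {pink, teal, blue, green, red}
∂A = {pink, teal, blue, green, red} minus {pink, green, red} = {teal, blue}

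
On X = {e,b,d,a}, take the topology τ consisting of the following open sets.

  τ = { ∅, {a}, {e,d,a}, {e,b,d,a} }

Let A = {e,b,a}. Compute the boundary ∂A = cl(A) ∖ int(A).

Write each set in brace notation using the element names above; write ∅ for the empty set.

interior: largest open inside A is {a} (from ∅, {a})
cl via duality: int({d}) = ∅, so X∖∅ = {e,b,d,a}
cl∖int = {e,b,d}

{e,b,d}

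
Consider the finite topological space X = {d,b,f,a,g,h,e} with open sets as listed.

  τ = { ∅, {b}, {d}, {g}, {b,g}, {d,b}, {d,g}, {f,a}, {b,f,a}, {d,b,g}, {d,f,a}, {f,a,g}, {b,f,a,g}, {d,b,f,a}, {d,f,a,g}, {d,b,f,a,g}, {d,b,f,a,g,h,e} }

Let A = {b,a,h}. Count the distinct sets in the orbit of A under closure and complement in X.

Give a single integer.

10

complement {d,f,g,e}; its interior {d,g}; cl(A) = X∖{d,g} = {b,f,a,h,e}
With k = closure, c = complement:
  1. A     = {b,a,h}
  2. kA    = {b,f,a,h,e}
  3. cA    = {d,f,g,e}
  4. ckA   = {d,g}
  5. kcA   = {d,f,a,g,h,e}
  6. kckA  = {d,g,h,e}
  7. ckcA  = {b}
  8. ckckA = {b,f,a}
  9. kckcA = {b,h,e}
  10. ckckcA = {d,f,a,g}
k, c of each give nothing new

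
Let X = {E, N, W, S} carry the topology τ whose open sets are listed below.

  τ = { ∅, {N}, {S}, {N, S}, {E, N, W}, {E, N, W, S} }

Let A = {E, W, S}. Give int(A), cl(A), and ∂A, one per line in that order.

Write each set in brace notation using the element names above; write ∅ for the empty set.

int(A) = {S}
cl(A)  = {E, W, S}
∂A     = {E, W}

U open, U⊆A: ∅, {S}. int(A) = ⋃ = {S}
X∖A={N}, int(X∖A)={N}, hence cl(A)={E, W, S}
∂A: remove int from cl → {E, W}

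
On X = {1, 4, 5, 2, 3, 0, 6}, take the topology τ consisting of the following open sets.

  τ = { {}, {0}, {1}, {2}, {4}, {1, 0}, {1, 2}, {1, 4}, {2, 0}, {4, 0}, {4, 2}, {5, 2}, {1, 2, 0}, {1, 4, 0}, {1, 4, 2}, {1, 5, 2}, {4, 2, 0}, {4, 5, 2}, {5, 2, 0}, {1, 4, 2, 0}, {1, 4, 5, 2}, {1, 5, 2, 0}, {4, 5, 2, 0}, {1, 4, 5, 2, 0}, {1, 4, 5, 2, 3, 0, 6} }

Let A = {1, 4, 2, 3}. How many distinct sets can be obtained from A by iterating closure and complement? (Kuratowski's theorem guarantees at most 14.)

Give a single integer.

complement {5, 0, 6}; its interior {0}; cl(A) = X∖{0} = {1, 4, 5, 2, 3, 6}
With k = closure, c = complement:
  1. A     = {1, 4, 2, 3}
  2. kA    = {1, 4, 5, 2, 3, 6}
  3. cA    = {5, 0, 6}
  4. ckA   = {0}
  5. kcA   = {5, 3, 0, 6}
  6. kckA  = {3, 0, 6}
  7. ckcA  = {1, 4, 2}
  8. ckckA = {1, 4, 5, 2}
k, c of each give nothing new

8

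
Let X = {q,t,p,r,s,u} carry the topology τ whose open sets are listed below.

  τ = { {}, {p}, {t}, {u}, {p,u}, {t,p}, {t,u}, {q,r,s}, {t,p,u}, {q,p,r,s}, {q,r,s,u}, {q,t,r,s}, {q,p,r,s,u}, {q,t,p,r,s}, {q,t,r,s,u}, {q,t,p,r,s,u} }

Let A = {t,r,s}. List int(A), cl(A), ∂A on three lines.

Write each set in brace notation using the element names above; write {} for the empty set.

int(A) = {t}
cl(A)  = {q,t,r,s}
∂A     = {q,r,s}

opens ⊆ A: {}, {t}; union → int = {t}
complement {q,p,u}; its interior {p,u}; cl(A) = X∖{p,u} = {q,t,r,s}
boundary = {q,t,r,s} ∖ {t} = {q,r,s}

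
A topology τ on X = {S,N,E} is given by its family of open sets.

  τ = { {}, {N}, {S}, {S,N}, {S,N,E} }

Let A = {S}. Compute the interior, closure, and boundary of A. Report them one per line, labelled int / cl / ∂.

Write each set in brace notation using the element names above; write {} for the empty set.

int(A) = {S}
cl(A)  = {S,E}
∂A     = {E}

open subsets of A: {}, {S}; so int(A) = {S}
closure: X∖int(X∖A) = X∖{N} = {S,E}
∂A = {S,E} minus {S} = {E}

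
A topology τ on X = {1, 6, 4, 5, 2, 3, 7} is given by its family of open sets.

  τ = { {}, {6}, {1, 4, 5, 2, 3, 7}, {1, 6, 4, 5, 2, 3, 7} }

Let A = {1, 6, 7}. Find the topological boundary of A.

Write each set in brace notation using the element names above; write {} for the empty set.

{1, 4, 5, 2, 3, 7}

open subsets of A: {}, {6}; so int(A) = {6}
closure: X∖int(X∖A) = X∖{} = {1, 6, 4, 5, 2, 3, 7}
∂A = {1, 6, 4, 5, 2, 3, 7} minus {6} = {1, 4, 5, 2, 3, 7}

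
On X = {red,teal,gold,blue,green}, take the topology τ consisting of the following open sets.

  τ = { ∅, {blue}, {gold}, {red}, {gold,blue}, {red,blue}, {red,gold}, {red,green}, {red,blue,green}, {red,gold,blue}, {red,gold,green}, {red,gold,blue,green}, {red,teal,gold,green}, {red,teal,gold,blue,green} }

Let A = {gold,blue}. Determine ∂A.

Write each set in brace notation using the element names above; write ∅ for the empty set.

open subsets of A: ∅, {gold}, {blue}, {gold,blue}; so int(A) = {gold,blue}
closure: X∖int(X∖A) = X∖{red,green} = {teal,gold,blue}
∂A = {teal,gold,blue} minus {gold,blue} = {teal}

{teal}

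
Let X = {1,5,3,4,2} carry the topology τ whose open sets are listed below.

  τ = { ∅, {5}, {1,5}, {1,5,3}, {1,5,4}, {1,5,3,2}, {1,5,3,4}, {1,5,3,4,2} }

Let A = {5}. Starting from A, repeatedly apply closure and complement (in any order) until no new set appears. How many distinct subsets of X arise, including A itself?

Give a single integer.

cl via duality: int({1,3,4,2}) = ∅, so X∖∅ = {1,5,3,4,2}
Write k for closure, c for complement:
  1. A     = {5}
  2. kA    = {1,5,3,4,2}
  3. cA    = {1,3,4,2}
  4. ckA   = ∅
applying k or c yields no new set

4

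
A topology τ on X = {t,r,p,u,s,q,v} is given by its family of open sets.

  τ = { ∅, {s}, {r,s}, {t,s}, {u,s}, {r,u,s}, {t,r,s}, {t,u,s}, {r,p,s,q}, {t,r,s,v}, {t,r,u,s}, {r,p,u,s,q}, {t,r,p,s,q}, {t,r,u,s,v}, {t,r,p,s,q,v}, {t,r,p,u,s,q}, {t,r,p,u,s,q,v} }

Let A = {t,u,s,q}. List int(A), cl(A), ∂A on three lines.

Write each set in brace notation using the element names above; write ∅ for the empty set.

int(A) = {t,u,s}
cl(A)  = {t,r,p,u,s,q,v}
∂A     = {r,p,q,v}

opens ⊆ A: ∅, {s}, {u,s}, {t,s}, {t,u,s}; union → int = {t,u,s}
complement {r,p,v}; its interior ∅; cl(A) = X∖∅ = {t,r,p,u,s,q,v}
boundary = {t,r,p,u,s,q,v} ∖ {t,u,s} = {r,p,q,v}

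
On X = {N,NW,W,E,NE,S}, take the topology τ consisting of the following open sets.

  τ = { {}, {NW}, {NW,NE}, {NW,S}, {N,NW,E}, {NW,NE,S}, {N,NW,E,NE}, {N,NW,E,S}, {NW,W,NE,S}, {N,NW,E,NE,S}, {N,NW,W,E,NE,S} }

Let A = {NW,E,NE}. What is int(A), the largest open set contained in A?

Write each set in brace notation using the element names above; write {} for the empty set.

interior: largest open inside A is {NW,NE} (from {}, {NW}, {NW,NE})

{NW,NE}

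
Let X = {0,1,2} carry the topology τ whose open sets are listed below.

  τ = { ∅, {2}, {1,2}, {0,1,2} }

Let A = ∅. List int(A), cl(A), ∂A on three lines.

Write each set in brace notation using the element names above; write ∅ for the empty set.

U open, U⊆A: ∅. int(A) = ⋃ = ∅
X∖A={0,1,2}, int(X∖A)={0,1,2}, hence cl(A)=∅
∂A: remove int from cl → ∅

int(A) = ∅
cl(A)  = ∅
∂A     = ∅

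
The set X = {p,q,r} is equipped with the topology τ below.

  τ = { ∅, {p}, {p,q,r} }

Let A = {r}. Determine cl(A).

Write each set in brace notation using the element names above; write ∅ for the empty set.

closure: X∖int(X∖A) = X∖{p} = {q,r}

{q,r}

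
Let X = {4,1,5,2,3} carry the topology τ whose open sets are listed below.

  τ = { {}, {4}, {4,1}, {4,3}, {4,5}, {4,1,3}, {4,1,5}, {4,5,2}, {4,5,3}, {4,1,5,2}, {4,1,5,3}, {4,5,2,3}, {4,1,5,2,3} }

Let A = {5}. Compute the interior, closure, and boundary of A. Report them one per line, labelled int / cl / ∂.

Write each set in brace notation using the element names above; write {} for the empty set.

open subsets of A: {}; so int(A) = {}
closure: X∖int(X∖A) = X∖{4,1,3} = {5,2}
∂A = {5,2} minus {} = {5,2}

int(A) = {}
cl(A)  = {5,2}
∂A     = {5,2}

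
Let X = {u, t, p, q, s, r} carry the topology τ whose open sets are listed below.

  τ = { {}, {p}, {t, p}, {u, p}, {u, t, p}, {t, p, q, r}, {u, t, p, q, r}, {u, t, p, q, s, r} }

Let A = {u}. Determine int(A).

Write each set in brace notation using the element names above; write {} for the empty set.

{}

open subsets of A: {}; so int(A) = {}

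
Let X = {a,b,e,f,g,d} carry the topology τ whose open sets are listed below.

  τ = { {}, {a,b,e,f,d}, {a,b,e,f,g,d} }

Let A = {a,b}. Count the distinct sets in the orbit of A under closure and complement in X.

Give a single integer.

4

cl via duality: int({e,f,g,d}) = {}, so X∖{} = {a,b,e,f,g,d}
Write k for closure, c for complement:
  1. A     = {a,b}
  2. kA    = {a,b,e,f,g,d}
  3. cA    = {e,f,g,d}
  4. ckA   = {}
applying k or c yields no new set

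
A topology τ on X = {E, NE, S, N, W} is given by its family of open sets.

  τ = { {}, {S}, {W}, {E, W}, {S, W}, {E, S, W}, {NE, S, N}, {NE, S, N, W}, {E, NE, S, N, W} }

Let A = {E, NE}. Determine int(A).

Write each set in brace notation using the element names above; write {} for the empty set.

{}

opens ⊆ A: {}; union → int = {}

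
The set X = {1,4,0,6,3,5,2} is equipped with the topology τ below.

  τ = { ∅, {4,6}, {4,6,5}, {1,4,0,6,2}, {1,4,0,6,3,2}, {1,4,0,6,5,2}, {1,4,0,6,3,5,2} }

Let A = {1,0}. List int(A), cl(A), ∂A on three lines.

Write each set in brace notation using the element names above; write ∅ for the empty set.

int(A) = ∅
cl(A)  = {1,0,3,2}
∂A     = {1,0,3,2}

interior: largest open inside A is ∅ (from ∅)
cl via duality: int({4,6,3,5,2}) = {4,6,5}, so X∖{4,6,5} = {1,0,3,2}
cl∖int = {1,0,3,2}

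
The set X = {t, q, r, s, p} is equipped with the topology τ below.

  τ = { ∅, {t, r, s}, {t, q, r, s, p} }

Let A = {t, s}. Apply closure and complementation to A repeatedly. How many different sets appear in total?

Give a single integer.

4

cl via duality: int({q, r, p}) = ∅, so X∖∅ = {t, q, r, s, p}
Write k for closure, c for complement:
  1. A     = {t, s}
  2. kA    = {t, q, r, s, p}
  3. cA    = {q, r, p}
  4. ckA   = ∅
applying k or c yields no new set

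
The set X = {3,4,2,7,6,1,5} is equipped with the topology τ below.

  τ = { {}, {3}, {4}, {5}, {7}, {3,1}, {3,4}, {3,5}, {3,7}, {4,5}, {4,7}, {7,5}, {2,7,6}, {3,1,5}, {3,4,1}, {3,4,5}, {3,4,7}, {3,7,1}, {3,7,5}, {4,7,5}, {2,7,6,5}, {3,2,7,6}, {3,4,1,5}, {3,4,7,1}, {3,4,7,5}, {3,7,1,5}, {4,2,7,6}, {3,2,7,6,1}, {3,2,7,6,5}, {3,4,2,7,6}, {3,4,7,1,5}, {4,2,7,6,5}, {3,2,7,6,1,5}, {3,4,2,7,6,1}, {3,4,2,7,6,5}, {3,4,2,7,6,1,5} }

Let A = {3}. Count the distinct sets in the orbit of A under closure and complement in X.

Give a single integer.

4

closure: X∖int(X∖A) = X∖{4,2,7,6,5} = {3,1}
Let k=closure and c=complement:
  1. A     = {3}
  2. kA    = {3,1}
  3. cA    = {4,2,7,6,1,5}
  4. ckA   = {4,2,7,6,5}
— saturated at 4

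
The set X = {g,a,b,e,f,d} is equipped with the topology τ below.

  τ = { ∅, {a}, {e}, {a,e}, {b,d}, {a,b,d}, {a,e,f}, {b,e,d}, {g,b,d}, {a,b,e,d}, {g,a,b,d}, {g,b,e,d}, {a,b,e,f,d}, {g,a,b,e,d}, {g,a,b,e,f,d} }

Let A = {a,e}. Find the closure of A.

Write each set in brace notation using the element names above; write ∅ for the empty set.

{a,e,f}

closure: X∖int(X∖A) = X∖{g,b,d} = {a,e,f}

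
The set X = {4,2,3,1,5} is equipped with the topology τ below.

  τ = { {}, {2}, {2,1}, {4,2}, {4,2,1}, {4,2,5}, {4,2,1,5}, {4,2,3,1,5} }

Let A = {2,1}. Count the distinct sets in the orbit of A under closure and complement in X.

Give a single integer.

4

X∖A={4,3,5}, int(X∖A)={}, hence cl(A)={4,2,3,1,5}
Orbit (k=closure, c=complement):
  1. A     = {2,1}
  2. kA    = {4,2,3,1,5}
  3. cA    = {4,3,5}
  4. ckA   = {}
(closed under both — stop)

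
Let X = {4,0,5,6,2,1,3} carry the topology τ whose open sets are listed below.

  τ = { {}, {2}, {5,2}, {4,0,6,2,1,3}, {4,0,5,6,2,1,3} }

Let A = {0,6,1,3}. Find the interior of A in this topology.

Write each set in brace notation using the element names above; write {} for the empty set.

{}

U open, U⊆A: {}. int(A) = ⋃ = {}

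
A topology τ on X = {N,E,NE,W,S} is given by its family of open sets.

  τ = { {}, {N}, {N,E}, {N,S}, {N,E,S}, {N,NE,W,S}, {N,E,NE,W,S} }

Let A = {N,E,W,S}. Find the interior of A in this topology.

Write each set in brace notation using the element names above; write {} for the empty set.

{N,E,S}

interior: largest open inside A is {N,E,S} (from {}, {N}, {N,E}, {N,S}, {N,E,S})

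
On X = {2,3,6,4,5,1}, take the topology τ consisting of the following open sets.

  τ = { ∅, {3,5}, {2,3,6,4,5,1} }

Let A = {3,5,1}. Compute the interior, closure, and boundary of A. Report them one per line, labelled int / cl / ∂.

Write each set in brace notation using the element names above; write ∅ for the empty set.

int(A) = {3,5}
cl(A)  = {2,3,6,4,5,1}
∂A     = {2,6,4,1}

opens ⊆ A: ∅, {3,5}; union → int = {3,5}
complement {2,6,4}; its interior ∅; cl(A) = X∖∅ = {2,3,6,4,5,1}
boundary = {2,3,6,4,5,1} ∖ {3,5} = {2,6,4,1}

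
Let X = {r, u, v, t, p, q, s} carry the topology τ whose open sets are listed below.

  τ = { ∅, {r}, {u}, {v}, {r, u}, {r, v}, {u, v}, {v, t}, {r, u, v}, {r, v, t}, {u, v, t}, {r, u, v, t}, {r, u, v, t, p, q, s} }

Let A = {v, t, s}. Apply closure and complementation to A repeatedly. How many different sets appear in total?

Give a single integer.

cl via duality: int({r, u, p, q}) = {r, u}, so X∖{r, u} = {v, t, p, q, s}
Write k for closure, c for complement:
  1. A     = {v, t, s}
  2. kA    = {v, t, p, q, s}
  3. cA    = {r, u, p, q}
  4. ckA   = {r, u}
  5. kcA   = {r, u, p, q, s}
  6. ckcA  = {v, t}
applying k or c yields no new set

6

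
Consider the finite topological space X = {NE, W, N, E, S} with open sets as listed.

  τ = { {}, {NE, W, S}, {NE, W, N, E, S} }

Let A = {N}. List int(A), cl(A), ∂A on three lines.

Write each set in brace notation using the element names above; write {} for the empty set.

int(A) = {}
cl(A)  = {N, E}
∂A     = {N, E}

interior: largest open inside A is {} (from {})
cl via duality: int({NE, W, E, S}) = {NE, W, S}, so X∖{NE, W, S} = {N, E}
cl∖int = {N, E}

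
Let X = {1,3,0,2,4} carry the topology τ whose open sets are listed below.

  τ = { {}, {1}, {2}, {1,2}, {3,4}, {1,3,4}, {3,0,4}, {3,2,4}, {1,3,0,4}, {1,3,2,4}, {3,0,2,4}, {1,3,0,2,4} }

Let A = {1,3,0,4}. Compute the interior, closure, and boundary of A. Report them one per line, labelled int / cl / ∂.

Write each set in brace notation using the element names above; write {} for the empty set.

U open, U⊆A: {}, {1}, {3,4}, {1,3,4}, {3,0,4}, {1,3,0,4}. int(A) = ⋃ = {1,3,0,4}
X∖A={2}, int(X∖A)={2}, hence cl(A)={1,3,0,4}
∂A: remove int from cl → {}

int(A) = {1,3,0,4}
cl(A)  = {1,3,0,4}
∂A     = {}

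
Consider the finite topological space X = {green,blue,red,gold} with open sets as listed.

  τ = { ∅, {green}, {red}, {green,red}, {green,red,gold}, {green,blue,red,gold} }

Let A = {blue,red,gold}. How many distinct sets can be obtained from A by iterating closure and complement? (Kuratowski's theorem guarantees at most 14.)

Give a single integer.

4

complement {green}; its interior {green}; cl(A) = X∖{green} = {blue,red,gold}
With k = closure, c = complement:
  1. A     = {blue,red,gold}
  2. cA    = {green}
  3. kcA   = {green,blue,gold}
  4. ckcA  = {red}
k, c of each give nothing new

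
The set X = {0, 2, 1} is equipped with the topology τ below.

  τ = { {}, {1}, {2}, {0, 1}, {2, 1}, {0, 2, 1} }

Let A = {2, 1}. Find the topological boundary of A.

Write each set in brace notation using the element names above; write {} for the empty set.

U open, U⊆A: {}, {2}, {1}, {2, 1}. int(A) = ⋃ = {2, 1}
X∖A={0}, int(X∖A)={}, hence cl(A)={0, 2, 1}
∂A: remove int from cl → {0}

{0}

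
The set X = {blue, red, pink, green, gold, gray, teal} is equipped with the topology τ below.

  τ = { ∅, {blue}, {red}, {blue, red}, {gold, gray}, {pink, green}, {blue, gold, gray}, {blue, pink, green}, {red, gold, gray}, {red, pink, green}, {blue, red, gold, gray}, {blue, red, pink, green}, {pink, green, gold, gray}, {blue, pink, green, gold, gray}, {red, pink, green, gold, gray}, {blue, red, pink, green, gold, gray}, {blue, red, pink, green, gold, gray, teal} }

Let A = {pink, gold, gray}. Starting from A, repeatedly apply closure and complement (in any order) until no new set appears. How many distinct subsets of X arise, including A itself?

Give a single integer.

10

X∖A={blue, red, green, teal}, int(X∖A)={blue, red}, hence cl(A)={pink, green, gold, gray, teal}
Orbit (k=closure, c=complement):
  1. A     = {pink, gold, gray}
  2. kA    = {pink, green, gold, gray, teal}
  3. cA    = {blue, red, green, teal}
  4. ckA   = {blue, red}
  5. kcA   = {blue, red, pink, green, teal}
  6. kckA  = {blue, red, teal}
  7. ckcA  = {gold, gray}
  8. ckckA = {pink, green, gold, gray}
  9. kckcA = {gold, gray, teal}
  10. ckckcA = {blue, red, pink, green}
(closed under both — stop)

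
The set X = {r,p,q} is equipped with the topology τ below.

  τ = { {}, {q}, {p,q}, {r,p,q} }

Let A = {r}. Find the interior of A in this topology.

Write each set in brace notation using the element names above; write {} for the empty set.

U open, U⊆A: {}. int(A) = ⋃ = {}

{}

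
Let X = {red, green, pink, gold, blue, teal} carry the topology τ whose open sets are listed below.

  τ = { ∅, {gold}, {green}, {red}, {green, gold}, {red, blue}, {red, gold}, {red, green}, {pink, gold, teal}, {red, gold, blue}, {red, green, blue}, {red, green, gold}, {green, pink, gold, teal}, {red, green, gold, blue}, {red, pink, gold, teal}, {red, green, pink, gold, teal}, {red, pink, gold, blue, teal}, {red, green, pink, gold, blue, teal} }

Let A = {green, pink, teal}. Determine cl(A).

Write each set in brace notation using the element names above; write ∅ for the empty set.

complement {red, gold, blue}; its interior {red, gold, blue}; cl(A) = X∖{red, gold, blue} = {green, pink, teal}

{green, pink, teal}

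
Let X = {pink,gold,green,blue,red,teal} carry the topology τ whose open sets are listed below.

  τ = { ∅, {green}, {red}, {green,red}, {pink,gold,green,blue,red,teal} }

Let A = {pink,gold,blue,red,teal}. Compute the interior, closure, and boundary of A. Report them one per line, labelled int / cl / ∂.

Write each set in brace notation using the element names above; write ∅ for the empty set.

U open, U⊆A: ∅, {red}. int(A) = ⋃ = {red}
X∖A={green}, int(X∖A)={green}, hence cl(A)={pink,gold,blue,red,teal}
∂A: remove int from cl → {pink,gold,blue,teal}

int(A) = {red}
cl(A)  = {pink,gold,blue,red,teal}
∂A     = {pink,gold,blue,teal}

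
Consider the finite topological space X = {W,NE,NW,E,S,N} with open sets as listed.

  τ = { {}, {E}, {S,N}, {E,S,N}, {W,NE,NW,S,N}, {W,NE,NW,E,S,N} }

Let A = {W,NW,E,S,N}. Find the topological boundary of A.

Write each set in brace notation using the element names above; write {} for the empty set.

U open, U⊆A: {}, {E}, {S,N}, {E,S,N}. int(A) = ⋃ = {E,S,N}
X∖A={NE}, int(X∖A)={}, hence cl(A)={W,NE,NW,E,S,N}
∂A: remove int from cl → {W,NE,NW}

{W,NE,NW}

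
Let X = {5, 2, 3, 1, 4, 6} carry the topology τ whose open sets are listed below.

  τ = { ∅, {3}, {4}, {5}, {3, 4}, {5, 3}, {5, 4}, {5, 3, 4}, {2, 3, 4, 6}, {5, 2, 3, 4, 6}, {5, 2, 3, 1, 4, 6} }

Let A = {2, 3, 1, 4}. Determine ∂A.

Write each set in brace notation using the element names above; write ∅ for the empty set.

{2, 1, 6}

interior: largest open inside A is {3, 4} (from ∅, {4}, {3}, {3, 4})
cl via duality: int({5, 6}) = {5}, so X∖{5} = {2, 3, 1, 4, 6}
cl∖int = {2, 1, 6}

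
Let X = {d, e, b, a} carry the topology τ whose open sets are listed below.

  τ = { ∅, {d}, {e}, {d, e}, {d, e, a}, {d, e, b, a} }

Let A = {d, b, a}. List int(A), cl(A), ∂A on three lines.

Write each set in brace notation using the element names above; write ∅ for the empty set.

open subsets of A: ∅, {d}; so int(A) = {d}
closure: X∖int(X∖A) = X∖{e} = {d, b, a}
∂A = {d, b, a} minus {d} = {b, a}

int(A) = {d}
cl(A)  = {d, b, a}
∂A     = {b, a}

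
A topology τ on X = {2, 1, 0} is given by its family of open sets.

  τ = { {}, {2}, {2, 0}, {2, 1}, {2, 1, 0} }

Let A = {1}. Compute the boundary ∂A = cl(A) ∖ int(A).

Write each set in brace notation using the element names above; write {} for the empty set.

U open, U⊆A: {}. int(A) = ⋃ = {}
X∖A={2, 0}, int(X∖A)={2, 0}, hence cl(A)={1}
∂A: remove int from cl → {1}

{1}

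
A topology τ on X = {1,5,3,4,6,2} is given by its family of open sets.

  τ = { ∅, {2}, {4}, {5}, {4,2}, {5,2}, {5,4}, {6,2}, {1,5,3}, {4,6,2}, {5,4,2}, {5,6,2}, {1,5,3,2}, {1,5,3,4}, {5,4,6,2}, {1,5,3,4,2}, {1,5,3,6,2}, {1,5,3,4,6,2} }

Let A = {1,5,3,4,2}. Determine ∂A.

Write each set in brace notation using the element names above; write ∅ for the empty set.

opens ⊆ A: ∅, {4}, {2}, {5}, {5,2}, {4,2}, {5,4}, {1,5,3}, {5,4,2}, {1,5,3,4}, {1,5,3,2}, {1,5,3,4,2}; union → int = {1,5,3,4,2}
complement {6}; its interior ∅; cl(A) = X∖∅ = {1,5,3,4,6,2}
boundary = {1,5,3,4,6,2} ∖ {1,5,3,4,2} = {6}

{6}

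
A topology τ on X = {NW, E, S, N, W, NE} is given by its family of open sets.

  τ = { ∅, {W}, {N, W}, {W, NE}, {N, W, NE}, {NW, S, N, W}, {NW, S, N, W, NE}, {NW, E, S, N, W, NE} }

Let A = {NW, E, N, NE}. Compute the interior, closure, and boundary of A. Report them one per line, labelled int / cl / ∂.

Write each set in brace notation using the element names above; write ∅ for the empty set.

int(A) = ∅
cl(A)  = {NW, E, S, N, NE}
∂A     = {NW, E, S, N, NE}

U open, U⊆A: ∅. int(A) = ⋃ = ∅
X∖A={S, W}, int(X∖A)={W}, hence cl(A)={NW, E, S, N, NE}
∂A: remove int from cl → {NW, E, S, N, NE}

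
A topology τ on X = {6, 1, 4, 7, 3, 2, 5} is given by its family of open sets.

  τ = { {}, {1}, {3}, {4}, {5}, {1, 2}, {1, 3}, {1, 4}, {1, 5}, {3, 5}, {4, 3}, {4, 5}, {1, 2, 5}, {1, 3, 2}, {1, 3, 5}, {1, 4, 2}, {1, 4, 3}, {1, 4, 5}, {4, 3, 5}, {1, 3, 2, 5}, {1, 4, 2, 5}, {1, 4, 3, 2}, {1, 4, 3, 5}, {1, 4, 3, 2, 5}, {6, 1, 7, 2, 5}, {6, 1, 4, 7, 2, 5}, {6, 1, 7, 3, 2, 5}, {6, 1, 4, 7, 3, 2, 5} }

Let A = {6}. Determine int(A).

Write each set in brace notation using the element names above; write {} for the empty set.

opens ⊆ A: {}; union → int = {}

{}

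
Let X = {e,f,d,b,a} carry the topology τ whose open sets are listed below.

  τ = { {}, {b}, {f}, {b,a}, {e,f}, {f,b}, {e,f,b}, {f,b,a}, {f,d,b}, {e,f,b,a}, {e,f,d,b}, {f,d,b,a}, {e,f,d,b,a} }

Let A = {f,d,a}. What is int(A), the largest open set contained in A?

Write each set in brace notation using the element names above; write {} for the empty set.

{f}

U open, U⊆A: {}, {f}. int(A) = ⋃ = {f}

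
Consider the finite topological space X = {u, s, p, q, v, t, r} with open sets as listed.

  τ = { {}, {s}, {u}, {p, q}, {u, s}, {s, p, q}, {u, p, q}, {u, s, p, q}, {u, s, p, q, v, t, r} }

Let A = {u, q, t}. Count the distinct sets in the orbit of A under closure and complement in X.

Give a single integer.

10

cl via duality: int({s, p, v, r}) = {s}, so X∖{s} = {u, p, q, v, t, r}
Write k for closure, c for complement:
  1. A     = {u, q, t}
  2. kA    = {u, p, q, v, t, r}
  3. cA    = {s, p, v, r}
  4. ckA   = {s}
  5. kcA   = {s, p, q, v, t, r}
  6. kckA  = {s, v, t, r}
  7. ckcA  = {u}
  8. ckckA = {u, p, q}
  9. kckcA = {u, v, t, r}
  10. ckckcA = {s, p, q}
applying k or c yields no new set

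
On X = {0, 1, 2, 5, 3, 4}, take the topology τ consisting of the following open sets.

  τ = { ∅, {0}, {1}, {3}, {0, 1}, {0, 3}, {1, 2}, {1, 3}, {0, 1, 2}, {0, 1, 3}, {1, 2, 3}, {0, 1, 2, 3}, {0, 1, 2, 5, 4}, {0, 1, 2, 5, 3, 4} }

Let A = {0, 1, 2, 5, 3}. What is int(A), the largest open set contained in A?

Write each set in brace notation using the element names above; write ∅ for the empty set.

{0, 1, 2, 3}

open subsets of A: ∅, {0}, {3}, {1}, {1, 2}, {0, 3}, {1, 3}, {0, 1}, {0, 1, 3}, {0, 1, 2}, {1, 2, 3}, {0, 1, 2, 3}; so int(A) = {0, 1, 2, 3}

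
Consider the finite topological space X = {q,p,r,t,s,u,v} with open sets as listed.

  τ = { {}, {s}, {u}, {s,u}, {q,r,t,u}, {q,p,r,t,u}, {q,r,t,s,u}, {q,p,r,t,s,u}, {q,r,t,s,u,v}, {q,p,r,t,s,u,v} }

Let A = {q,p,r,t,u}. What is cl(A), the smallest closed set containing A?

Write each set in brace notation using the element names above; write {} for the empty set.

{q,p,r,t,u,v}

X∖A={s,v}, int(X∖A)={s}, hence cl(A)={q,p,r,t,u,v}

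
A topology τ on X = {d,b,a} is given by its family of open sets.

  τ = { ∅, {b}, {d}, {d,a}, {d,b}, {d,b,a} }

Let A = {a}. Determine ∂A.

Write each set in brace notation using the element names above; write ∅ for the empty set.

{a}

open subsets of A: ∅; so int(A) = ∅
closure: X∖int(X∖A) = X∖{d,b} = {a}
∂A = {a} minus ∅ = {a}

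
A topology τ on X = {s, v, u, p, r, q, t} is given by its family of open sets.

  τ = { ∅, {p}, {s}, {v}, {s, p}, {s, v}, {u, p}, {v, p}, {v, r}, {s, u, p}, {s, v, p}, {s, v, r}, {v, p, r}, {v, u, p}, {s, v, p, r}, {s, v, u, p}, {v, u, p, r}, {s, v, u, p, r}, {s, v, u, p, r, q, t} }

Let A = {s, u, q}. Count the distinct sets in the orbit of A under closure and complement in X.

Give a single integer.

8

cl via duality: int({v, p, r, t}) = {v, p, r}, so X∖{v, p, r} = {s, u, q, t}
Write k for closure, c for complement:
  1. A     = {s, u, q}
  2. kA    = {s, u, q, t}
  3. cA    = {v, p, r, t}
  4. ckA   = {v, p, r}
  5. kcA   = {v, u, p, r, q, t}
  6. ckcA  = {s}
  7. kckcA = {s, q, t}
  8. ckckcA = {v, u, p, r}
applying k or c yields no new set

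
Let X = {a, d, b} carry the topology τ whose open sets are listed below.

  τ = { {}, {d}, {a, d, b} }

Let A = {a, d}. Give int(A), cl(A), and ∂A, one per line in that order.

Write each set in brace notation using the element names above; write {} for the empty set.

int(A) = {d}
cl(A)  = {a, d, b}
∂A     = {a, b}

interior: largest open inside A is {d} (from {}, {d})
cl via duality: int({b}) = {}, so X∖{} = {a, d, b}
cl∖int = {a, b}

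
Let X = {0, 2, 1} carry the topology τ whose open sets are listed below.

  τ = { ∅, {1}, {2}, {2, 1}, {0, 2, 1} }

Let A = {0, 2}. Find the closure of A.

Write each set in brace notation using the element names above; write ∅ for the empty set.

{0, 2}

complement {1}; its interior {1}; cl(A) = X∖{1} = {0, 2}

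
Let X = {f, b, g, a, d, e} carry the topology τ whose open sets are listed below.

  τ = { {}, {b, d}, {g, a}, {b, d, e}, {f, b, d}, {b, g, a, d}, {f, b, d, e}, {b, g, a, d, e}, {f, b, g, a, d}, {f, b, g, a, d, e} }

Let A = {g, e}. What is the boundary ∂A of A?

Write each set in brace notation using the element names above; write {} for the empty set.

{g, a, e}

open subsets of A: {}; so int(A) = {}
closure: X∖int(X∖A) = X∖{f, b, d} = {g, a, e}
∂A = {g, a, e} minus {} = {g, a, e}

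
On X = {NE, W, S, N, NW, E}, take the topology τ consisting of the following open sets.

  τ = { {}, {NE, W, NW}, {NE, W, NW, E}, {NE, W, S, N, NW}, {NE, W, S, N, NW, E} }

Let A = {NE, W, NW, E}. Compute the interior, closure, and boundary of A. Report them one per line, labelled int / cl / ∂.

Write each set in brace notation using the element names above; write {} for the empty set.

int(A) = {NE, W, NW, E}
cl(A)  = {NE, W, S, N, NW, E}
∂A     = {S, N}

interior: largest open inside A is {NE, W, NW, E} (from {}, {NE, W, NW}, {NE, W, NW, E})
cl via duality: int({S, N}) = {}, so X∖{} = {NE, W, S, N, NW, E}
cl∖int = {S, N}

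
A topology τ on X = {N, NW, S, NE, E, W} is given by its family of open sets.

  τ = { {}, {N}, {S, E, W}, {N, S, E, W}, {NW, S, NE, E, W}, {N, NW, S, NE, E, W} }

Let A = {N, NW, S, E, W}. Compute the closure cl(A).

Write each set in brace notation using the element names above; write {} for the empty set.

complement {NE}; its interior {}; cl(A) = X∖{} = {N, NW, S, NE, E, W}

{N, NW, S, NE, E, W}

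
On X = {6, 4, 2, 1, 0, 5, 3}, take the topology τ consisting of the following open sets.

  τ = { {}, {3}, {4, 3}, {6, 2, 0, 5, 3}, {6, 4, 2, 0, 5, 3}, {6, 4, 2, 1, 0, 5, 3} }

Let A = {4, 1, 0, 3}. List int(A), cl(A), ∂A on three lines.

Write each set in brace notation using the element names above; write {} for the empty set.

U open, U⊆A: {}, {3}, {4, 3}. int(A) = ⋃ = {4, 3}
X∖A={6, 2, 5}, int(X∖A)={}, hence cl(A)={6, 4, 2, 1, 0, 5, 3}
∂A: remove int from cl → {6, 2, 1, 0, 5}

int(A) = {4, 3}
cl(A)  = {6, 4, 2, 1, 0, 5, 3}
∂A     = {6, 2, 1, 0, 5}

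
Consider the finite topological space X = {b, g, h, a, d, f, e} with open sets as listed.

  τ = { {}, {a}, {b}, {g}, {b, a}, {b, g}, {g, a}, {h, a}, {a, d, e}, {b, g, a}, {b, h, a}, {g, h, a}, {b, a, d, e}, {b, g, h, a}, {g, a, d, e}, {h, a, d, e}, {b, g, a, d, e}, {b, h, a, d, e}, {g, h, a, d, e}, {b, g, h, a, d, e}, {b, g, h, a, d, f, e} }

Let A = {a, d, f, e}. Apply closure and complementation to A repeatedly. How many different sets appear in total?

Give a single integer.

closure: X∖int(X∖A) = X∖{b, g} = {h, a, d, f, e}
Let k=closure and c=complement:
  1. A     = {a, d, f, e}
  2. kA    = {h, a, d, f, e}
  3. cA    = {b, g, h}
  4. ckA   = {b, g}
  5. kcA   = {b, g, h, f}
  6. kckA  = {b, g, f}
  7. ckcA  = {a, d, e}
  8. ckckA = {h, a, d, e}
— saturated at 8

8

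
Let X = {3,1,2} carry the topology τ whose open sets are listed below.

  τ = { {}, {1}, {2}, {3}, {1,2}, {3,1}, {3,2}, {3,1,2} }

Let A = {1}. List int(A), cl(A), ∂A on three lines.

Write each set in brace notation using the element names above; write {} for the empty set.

int(A) = {1}
cl(A)  = {1}
∂A     = {}

U open, U⊆A: {}, {1}. int(A) = ⋃ = {1}
X∖A={3,2}, int(X∖A)={3,2}, hence cl(A)={1}
∂A: remove int from cl → {}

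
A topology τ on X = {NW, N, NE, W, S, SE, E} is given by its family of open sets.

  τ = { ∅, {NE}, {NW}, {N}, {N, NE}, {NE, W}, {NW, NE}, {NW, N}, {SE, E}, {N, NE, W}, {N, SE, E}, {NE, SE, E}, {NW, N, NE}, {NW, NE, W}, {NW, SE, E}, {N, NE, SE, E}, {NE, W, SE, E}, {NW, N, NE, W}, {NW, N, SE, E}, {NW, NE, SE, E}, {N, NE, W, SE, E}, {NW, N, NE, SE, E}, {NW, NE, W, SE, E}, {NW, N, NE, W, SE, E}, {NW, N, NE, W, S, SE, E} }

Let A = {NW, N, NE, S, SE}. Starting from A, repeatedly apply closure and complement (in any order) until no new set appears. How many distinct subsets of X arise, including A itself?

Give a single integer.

10

X∖A={W, E}, int(X∖A)=∅, hence cl(A)={NW, N, NE, W, S, SE, E}
Orbit (k=closure, c=complement):
  1. A     = {NW, N, NE, S, SE}
  2. kA    = {NW, N, NE, W, S, SE, E}
  3. cA    = {W, E}
  4. ckA   = ∅
  5. kcA   = {W, S, SE, E}
  6. ckcA  = {NW, N, NE}
  7. kckcA = {NW, N, NE, W, S}
  8. ckckcA = {SE, E}
  9. kckckcA = {S, SE, E}
  10. ckckckcA = {NW, N, NE, W}
(closed under both — stop)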